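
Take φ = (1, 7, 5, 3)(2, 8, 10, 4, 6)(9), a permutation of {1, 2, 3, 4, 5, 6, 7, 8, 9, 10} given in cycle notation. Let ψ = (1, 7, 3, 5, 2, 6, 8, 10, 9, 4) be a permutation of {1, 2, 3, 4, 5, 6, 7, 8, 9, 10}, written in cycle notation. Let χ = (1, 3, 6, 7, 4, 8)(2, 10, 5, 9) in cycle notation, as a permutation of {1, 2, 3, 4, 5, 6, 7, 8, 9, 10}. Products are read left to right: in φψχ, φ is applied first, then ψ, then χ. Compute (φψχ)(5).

Apply the permutations in order: φ(5) = 3, then ψ(3) = 5, then χ(5) = 9. So (φψχ)(5) = 9.

9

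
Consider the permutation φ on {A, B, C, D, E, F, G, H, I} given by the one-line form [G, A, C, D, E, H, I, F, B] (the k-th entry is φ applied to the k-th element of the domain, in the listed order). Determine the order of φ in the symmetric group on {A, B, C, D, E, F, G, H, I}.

4

Writing φ as disjoint cycles, the cycle lengths are 4, 2, 1, 1, 1.
Since disjoint cycles commute, ord(φ) = lcm(4, 2) = 4.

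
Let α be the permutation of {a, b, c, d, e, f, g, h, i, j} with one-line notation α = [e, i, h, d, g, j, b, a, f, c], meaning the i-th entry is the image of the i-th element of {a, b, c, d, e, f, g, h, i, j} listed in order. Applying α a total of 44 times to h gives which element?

Tracing h → a → … returns to h after 9 steps, so h lies in a 9-cycle (a e g b i f j c h).
On a 9-cycle, α^9 is the identity, so α^44 = α^8 there (44 ≡ 8 mod 9).
Stepping 8 places around the cycle: h → a → e → g → b → i → f → j → c.

c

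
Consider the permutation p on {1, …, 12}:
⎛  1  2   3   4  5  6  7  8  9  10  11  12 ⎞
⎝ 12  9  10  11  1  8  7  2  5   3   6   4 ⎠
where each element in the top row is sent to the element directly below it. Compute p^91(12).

4

Tracing 12 → 4 → … returns to 12 after 9 steps, so 12 lies in a 9-cycle (1 12 4 11 6 8 2 9 5).
Powers repeat with period 9 on this cycle, and 91 mod 9 = 1, so p^91(12) = p^1(12).
Advancing 1 step from 12: 12 → 4.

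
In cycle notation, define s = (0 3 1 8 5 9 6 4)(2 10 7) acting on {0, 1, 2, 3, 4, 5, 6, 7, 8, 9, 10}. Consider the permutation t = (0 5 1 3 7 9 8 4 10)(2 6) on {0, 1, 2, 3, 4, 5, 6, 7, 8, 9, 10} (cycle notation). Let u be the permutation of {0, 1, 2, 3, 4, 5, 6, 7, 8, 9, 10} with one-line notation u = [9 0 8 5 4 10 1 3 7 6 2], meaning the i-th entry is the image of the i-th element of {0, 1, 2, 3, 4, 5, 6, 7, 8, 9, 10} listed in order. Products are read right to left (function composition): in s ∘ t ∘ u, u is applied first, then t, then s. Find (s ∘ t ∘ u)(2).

Apply the permutations in order: u(2) = 8, then t(8) = 4, then s(4) = 0. So (s ∘ t ∘ u)(2) = 0.

0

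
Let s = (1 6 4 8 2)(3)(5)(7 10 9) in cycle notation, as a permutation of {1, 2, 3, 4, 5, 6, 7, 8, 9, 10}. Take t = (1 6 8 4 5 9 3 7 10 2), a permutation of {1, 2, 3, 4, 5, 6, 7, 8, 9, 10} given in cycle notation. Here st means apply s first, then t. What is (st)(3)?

s(3) = 3, then t(3) = 7; composing gives (st)(3) = 7.

7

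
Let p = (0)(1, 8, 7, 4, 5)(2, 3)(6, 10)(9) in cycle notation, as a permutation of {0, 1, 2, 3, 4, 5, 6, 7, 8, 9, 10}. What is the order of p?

The disjoint cycles have lengths 5, 2, 2, 1, 1.
The order is lcm(5, 2, 2) = 10.

10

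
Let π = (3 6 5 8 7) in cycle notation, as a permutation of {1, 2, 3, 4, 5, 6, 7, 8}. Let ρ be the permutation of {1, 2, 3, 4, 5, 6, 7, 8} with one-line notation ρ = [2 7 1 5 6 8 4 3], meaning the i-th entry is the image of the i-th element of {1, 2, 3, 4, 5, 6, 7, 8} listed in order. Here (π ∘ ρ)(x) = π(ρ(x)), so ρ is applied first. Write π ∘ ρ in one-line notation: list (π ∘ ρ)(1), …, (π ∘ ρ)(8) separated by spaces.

2 3 1 8 5 7 4 6

(π ∘ ρ)(x) = π(ρ(x)). Computing each image: π(ρ(1)) = π(2) = 2, π(ρ(2)) = π(7) = 3, π(ρ(3)) = π(1) = 1, π(ρ(4)) = π(5) = 8, π(ρ(5)) = π(6) = 5, π(ρ(6)) = π(8) = 7, π(ρ(7)) = π(4) = 4, π(ρ(8)) = π(3) = 6.
Hence π ∘ ρ = [2 3 1 8 5 7 4 6].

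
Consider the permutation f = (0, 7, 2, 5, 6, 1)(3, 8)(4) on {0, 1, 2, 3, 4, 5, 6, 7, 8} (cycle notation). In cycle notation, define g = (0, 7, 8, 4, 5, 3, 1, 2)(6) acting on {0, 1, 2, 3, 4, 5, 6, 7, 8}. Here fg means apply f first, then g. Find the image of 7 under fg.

0

(fg)(7) = g(f(7)). f(7) = 2, then g(2) = 0. So (fg)(7) = 0.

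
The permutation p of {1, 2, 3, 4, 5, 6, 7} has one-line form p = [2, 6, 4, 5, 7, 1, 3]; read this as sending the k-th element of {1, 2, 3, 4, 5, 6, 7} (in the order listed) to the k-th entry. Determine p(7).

3

7 is element number 7 of the domain, and entry number 7 of the one-line form is 3, so p(7) = 3.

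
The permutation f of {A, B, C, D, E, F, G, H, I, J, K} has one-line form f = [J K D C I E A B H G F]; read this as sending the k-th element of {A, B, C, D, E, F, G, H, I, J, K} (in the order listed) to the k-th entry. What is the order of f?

Writing f as disjoint cycles, the cycle lengths are 6, 3, 2.
The order of f is the least common multiple of its cycle lengths: lcm(6, 3, 2) = 6.

6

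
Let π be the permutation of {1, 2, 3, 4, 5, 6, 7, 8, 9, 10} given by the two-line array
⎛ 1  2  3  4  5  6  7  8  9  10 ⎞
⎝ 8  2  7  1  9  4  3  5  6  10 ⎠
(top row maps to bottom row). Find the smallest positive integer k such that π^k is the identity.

6

Writing π as disjoint cycles, the cycle lengths are 6, 2, 1, 1.
Since disjoint cycles commute, ord(π) = lcm(6, 2) = 6.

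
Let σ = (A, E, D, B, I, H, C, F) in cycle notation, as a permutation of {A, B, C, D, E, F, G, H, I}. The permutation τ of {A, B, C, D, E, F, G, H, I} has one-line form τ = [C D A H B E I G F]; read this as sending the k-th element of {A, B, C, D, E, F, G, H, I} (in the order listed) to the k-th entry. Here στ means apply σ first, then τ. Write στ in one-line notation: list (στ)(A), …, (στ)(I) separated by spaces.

B F E D H C I A G

For each element, apply σ then τ: A → E → B; B → I → F; C → F → E; D → B → D; E → D → H; F → A → C; G → G → I; H → C → A; I → H → G.
Collecting the images, στ = [B F E D H C I A G].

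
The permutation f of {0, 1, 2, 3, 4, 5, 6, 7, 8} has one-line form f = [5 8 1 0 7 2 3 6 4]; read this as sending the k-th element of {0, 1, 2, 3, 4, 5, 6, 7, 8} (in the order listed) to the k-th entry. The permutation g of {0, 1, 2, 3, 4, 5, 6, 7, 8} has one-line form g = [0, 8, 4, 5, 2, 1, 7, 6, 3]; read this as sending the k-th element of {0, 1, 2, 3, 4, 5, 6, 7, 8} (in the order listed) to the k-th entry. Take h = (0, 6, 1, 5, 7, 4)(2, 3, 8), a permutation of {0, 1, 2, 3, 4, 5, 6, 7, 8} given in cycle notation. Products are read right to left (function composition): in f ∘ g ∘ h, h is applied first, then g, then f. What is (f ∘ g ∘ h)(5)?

(f ∘ g ∘ h)(5) = f(g(h(5))). h(5) = 7, then g(7) = 6, then f(6) = 3, so the result is 3.

3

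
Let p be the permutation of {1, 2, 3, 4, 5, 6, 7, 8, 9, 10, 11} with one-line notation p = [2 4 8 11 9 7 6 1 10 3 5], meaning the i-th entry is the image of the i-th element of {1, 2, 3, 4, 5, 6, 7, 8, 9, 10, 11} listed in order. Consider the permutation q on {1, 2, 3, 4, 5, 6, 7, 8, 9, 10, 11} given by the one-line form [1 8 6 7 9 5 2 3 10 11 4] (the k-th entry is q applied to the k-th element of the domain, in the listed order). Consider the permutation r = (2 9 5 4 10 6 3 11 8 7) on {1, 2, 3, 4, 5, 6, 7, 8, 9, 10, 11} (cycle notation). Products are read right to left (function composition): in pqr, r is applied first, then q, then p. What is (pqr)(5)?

6

(pqr)(5) = p(q(r(5))). r(5) = 4, then q(4) = 7, then p(7) = 6, so the result is 6.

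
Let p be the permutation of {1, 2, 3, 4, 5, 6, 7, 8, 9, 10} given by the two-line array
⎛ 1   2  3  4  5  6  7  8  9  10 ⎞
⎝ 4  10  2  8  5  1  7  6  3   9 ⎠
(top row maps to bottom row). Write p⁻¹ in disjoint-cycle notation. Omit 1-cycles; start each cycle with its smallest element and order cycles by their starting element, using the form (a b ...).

The cycle decomposition of p is (1 4 8 6)(2 10 9 3).
The inverse reverses every cycle; in canonical form, p⁻¹ = (1 6 8 4)(2 3 9 10).

(1 6 8 4)(2 3 9 10)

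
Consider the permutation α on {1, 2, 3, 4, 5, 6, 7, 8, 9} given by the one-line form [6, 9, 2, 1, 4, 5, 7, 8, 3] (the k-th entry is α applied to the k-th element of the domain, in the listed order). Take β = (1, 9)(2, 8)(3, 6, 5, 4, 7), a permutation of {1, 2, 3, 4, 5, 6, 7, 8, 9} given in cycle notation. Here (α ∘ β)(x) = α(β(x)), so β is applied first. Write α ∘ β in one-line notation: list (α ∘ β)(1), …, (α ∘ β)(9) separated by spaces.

For each element, apply β then α: 1 → 9 → 3; 2 → 8 → 8; 3 → 6 → 5; 4 → 7 → 7; 5 → 4 → 1; 6 → 5 → 4; 7 → 3 → 2; 8 → 2 → 9; 9 → 1 → 6.
So α ∘ β in one-line form is 3 8 5 7 1 4 2 9 6.

3 8 5 7 1 4 2 9 6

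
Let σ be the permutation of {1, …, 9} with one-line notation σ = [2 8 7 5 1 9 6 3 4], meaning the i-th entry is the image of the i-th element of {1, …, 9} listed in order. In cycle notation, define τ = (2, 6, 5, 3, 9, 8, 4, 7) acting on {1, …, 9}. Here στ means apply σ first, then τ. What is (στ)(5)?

1

First apply σ: σ(5) = 1, then τ(1) = 1. Thus (στ)(5) = 1.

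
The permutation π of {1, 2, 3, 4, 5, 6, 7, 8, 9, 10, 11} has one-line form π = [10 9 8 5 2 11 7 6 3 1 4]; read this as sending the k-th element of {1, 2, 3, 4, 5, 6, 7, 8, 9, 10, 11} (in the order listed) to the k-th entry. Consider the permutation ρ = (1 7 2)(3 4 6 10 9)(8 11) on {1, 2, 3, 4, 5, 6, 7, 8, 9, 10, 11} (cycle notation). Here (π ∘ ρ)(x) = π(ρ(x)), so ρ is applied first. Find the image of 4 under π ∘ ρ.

11

ρ(4) = 6, then π(6) = 11; composing gives (π ∘ ρ)(4) = 11.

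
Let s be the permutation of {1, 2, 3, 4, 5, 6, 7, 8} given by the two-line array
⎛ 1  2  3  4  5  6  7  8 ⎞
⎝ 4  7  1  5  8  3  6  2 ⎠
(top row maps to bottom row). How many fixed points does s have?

0

No element satisfies s(x) = x, so there are 0 fixed points.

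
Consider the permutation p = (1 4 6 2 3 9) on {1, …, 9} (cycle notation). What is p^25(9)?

9 lies in the 6-cycle (1 4 6 2 3 9).
Powers repeat with period 6 on this cycle, and 25 mod 6 = 1, so p^25(9) = p^1(9).
Advancing 1 step from 9: 9 → 1.

1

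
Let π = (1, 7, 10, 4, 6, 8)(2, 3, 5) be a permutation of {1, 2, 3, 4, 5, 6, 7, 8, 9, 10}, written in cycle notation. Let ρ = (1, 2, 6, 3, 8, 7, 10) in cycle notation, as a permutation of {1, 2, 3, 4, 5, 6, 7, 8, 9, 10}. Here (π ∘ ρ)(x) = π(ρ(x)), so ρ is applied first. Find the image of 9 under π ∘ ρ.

(π ∘ ρ)(9) = π(ρ(9)). ρ(9) = 9, then π(9) = 9. So (π ∘ ρ)(9) = 9.

9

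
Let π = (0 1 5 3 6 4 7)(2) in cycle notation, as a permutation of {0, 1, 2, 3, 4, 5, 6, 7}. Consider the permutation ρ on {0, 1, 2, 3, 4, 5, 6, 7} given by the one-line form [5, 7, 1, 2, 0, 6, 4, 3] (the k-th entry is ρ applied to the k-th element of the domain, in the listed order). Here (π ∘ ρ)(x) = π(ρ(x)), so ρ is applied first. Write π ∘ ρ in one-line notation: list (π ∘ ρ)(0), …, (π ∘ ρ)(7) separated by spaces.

3 0 5 2 1 4 7 6

For each element, apply ρ then π: 0 → 5 → 3; 1 → 7 → 0; 2 → 1 → 5; 3 → 2 → 2; 4 → 0 → 1; 5 → 6 → 4; 6 → 4 → 7; 7 → 3 → 6.
So π ∘ ρ in one-line form is 3 0 5 2 1 4 7 6.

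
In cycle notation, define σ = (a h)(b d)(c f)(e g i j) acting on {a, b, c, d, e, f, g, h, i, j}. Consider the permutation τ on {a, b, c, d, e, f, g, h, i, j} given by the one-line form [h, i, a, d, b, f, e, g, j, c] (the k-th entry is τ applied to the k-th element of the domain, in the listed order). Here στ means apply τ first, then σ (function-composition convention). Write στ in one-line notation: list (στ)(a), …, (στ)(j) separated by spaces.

(στ)(x) = σ(τ(x)). Computing each image: σ(τ(a)) = σ(h) = a, σ(τ(b)) = σ(i) = j, σ(τ(c)) = σ(a) = h, σ(τ(d)) = σ(d) = b, σ(τ(e)) = σ(b) = d, σ(τ(f)) = σ(f) = c, σ(τ(g)) = σ(e) = g, σ(τ(h)) = σ(g) = i, σ(τ(i)) = σ(j) = e, σ(τ(j)) = σ(c) = f.
Hence στ = [a j h b d c g i e f].

a j h b d c g i e f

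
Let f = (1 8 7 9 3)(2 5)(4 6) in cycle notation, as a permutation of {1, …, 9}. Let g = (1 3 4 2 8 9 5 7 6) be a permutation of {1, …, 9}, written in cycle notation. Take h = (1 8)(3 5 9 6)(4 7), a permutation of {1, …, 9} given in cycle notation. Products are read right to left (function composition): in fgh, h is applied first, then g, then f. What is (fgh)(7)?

Chase 7: h(7) = 4; g(4) = 2; f(2) = 5. Hence (fgh)(7) = 5.

5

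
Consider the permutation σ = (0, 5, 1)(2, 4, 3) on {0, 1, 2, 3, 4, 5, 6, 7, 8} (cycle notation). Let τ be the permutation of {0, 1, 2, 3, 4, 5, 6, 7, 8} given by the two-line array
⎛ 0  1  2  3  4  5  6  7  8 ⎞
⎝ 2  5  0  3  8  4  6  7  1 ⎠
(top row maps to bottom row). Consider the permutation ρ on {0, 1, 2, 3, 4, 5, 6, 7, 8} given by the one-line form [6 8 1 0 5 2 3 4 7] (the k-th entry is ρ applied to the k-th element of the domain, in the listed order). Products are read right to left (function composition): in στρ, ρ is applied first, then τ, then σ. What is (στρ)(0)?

6

(στρ)(0) = σ(τ(ρ(0))). ρ(0) = 6, then τ(6) = 6, then σ(6) = 6, so the result is 6.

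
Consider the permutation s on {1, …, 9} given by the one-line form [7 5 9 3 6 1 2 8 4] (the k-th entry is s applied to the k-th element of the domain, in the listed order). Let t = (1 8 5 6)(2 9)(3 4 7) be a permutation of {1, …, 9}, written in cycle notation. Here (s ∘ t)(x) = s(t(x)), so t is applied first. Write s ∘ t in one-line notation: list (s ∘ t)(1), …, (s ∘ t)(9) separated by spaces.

(s ∘ t)(x) = s(t(x)). Computing each image: s(t(1)) = s(8) = 8, s(t(2)) = s(9) = 4, s(t(3)) = s(4) = 3, s(t(4)) = s(7) = 2, s(t(5)) = s(6) = 1, s(t(6)) = s(1) = 7, s(t(7)) = s(3) = 9, s(t(8)) = s(5) = 6, s(t(9)) = s(2) = 5.
Hence s ∘ t = [8 4 3 2 1 7 9 6 5].

8 4 3 2 1 7 9 6 5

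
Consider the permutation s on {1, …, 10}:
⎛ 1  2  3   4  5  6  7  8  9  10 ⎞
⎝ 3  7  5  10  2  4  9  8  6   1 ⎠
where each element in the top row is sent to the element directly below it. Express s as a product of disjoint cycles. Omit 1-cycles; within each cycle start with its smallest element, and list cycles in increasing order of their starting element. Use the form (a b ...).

Start at 1 and follow images: 1 → 3 → 5 → 2 → 7 → 9 → 6 → 4 → 10 → 1, giving the cycle (1 3 5 2 7 9 6 4 10).
Continuing from each remaining unvisited element yields (1 3 5 2 7 9 6 4 10).

(1 3 5 2 7 9 6 4 10)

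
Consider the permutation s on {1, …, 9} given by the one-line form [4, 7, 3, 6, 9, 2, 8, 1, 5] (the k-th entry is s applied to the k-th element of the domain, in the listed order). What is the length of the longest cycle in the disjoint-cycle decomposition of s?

6

Decomposing into disjoint cycles gives (1 4 6 2 7 8)(5 9); the longest has length 6.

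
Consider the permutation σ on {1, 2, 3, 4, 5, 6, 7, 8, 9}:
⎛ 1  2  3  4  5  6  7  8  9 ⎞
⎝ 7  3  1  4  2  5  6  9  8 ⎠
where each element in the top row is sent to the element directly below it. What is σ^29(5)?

6

Tracing 5 → 2 → … returns to 5 after 6 steps, so 5 lies in a 6-cycle (1, 7, 6, 5, 2, 3).
Since the cycle has length 6, σ^29 acts on it the same as σ^5 (29 mod 6 = 5).
Stepping 5 places around the cycle: 5 → 2 → 3 → 1 → 7 → 6.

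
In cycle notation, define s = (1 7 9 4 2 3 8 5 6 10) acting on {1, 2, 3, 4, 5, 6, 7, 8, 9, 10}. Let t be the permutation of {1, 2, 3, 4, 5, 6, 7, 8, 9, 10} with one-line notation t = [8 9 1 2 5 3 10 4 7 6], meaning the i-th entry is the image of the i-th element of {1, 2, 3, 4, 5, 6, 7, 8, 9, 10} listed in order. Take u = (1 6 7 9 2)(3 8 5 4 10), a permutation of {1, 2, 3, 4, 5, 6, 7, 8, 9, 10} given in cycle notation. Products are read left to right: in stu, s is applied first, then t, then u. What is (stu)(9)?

1

(stu)(9) = u(t(s(9))). s(9) = 4, then t(4) = 2, then u(2) = 1, so the result is 1.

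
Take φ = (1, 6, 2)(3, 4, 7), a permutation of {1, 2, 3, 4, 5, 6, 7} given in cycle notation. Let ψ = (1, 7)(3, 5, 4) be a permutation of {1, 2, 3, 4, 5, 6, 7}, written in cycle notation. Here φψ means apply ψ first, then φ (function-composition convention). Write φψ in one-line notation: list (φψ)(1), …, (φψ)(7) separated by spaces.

For each element, apply ψ then φ: 1 → 7 → 3; 2 → 2 → 1; 3 → 5 → 5; 4 → 3 → 4; 5 → 4 → 7; 6 → 6 → 2; 7 → 1 → 6.
So φψ in one-line form is 3 1 5 4 7 2 6.

3 1 5 4 7 2 6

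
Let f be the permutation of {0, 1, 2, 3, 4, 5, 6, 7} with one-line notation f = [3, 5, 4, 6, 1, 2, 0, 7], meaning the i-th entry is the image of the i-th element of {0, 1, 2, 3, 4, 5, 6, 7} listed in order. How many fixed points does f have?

1

The fixed points (elements with f(x) = x) are {7}, so there is 1.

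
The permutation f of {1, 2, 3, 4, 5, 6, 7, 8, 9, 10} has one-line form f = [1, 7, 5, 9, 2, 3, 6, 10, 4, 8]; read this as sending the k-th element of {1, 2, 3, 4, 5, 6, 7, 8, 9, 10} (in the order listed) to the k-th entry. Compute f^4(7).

Tracing 7 → 6 → … returns to 7 after 5 steps, so 7 lies in a 5-cycle (2 7 6 3 5).
Stepping 4 places around the cycle: 7 → 6 → 3 → 5 → 2.

2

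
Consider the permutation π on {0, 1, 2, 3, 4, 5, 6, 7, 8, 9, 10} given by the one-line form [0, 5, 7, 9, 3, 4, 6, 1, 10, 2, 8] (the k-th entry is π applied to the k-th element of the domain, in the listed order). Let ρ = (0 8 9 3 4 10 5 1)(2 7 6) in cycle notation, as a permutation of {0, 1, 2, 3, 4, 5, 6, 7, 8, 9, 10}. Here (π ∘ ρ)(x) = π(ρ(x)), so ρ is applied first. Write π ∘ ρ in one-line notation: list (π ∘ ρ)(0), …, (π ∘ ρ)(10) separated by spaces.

10 0 1 3 8 5 7 6 2 9 4

Chase each element through ρ then π: 0 → 8 → 10; 1 → 0 → 0; 2 → 7 → 1; 3 → 4 → 3; 4 → 10 → 8; 5 → 1 → 5; 6 → 2 → 7; 7 → 6 → 6; 8 → 9 → 2; 9 → 3 → 9; 10 → 5 → 4.
So π ∘ ρ in one-line form is 10 0 1 3 8 5 7 6 2 9 4.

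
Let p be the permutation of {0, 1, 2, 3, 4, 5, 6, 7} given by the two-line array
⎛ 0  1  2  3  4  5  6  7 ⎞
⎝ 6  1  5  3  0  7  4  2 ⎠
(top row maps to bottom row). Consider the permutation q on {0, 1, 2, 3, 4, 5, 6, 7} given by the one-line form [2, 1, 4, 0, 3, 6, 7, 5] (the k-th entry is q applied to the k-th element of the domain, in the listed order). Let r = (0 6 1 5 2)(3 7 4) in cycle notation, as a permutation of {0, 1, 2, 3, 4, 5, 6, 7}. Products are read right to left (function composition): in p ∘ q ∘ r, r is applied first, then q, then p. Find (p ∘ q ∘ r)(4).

(p ∘ q ∘ r)(4) = p(q(r(4))). r(4) = 3, then q(3) = 0, then p(0) = 6, so the result is 6.

6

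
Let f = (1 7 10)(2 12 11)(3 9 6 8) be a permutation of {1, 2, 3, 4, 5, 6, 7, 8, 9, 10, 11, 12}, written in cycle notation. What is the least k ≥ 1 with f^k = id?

12

The cycle type of f is (4, 3, 3, 1, 1).
Since disjoint cycles commute, ord(f) = lcm(4, 3, 3) = 12.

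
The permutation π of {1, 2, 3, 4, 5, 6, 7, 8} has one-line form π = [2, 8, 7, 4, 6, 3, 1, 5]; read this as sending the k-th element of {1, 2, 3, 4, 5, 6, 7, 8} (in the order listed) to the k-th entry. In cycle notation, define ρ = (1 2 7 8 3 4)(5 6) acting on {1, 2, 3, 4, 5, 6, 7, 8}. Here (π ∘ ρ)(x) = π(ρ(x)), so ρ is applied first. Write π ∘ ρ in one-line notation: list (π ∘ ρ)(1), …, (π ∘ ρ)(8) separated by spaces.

8 1 4 2 3 6 5 7

Chase each element through ρ then π: 1 → 2 → 8; 2 → 7 → 1; 3 → 4 → 4; 4 → 1 → 2; 5 → 6 → 3; 6 → 5 → 6; 7 → 8 → 5; 8 → 3 → 7.
So π ∘ ρ in one-line form is 8 1 4 2 3 6 5 7.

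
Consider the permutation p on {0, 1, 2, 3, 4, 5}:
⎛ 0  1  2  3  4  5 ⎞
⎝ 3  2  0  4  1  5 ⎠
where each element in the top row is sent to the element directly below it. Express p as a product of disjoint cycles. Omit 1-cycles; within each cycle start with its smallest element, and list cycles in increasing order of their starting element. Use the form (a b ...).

(0 3 4 1 2)

From 0: 0 → 3 → 4 → 1 → 2 → 0, closing the cycle (0 3 4 1 2).
Repeating from the next unused element and collecting all non-trivial cycles gives (0 3 4 1 2).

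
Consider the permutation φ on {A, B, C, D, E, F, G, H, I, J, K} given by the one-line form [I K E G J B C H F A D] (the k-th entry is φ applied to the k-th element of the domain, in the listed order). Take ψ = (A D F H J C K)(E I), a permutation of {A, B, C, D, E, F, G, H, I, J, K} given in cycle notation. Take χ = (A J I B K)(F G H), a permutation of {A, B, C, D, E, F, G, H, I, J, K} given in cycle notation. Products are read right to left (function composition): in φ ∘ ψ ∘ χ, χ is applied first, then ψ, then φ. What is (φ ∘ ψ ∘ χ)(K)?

G

Apply the permutations in order: χ(K) = A, then ψ(A) = D, then φ(D) = G. So (φ ∘ ψ ∘ χ)(K) = G.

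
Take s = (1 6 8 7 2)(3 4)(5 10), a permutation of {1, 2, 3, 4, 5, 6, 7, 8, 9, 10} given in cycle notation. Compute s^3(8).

8 lies in the 5-cycle (1 6 8 7 2).
Stepping 3 places around the cycle: 8 → 7 → 2 → 1.

1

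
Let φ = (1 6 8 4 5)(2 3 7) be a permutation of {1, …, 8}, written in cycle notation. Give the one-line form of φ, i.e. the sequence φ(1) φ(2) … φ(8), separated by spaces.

Each element maps to the next entry in its cycle (wrapping to the front): 1→6, 2→3, 3→7, 4→5, 5→1, 6→8, 7→2, 8→4.
Listing these in domain order gives 6 3 7 5 1 8 2 4.

6 3 7 5 1 8 2 4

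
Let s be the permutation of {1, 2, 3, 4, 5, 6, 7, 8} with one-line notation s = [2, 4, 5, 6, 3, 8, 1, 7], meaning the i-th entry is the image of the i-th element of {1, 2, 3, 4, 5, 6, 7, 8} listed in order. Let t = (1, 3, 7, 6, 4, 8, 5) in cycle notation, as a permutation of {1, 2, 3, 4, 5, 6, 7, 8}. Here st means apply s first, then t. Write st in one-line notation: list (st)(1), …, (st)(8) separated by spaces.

2 8 1 4 7 5 3 6

(st)(x) = t(s(x)). Computing each image: t(s(1)) = t(2) = 2, t(s(2)) = t(4) = 8, t(s(3)) = t(5) = 1, t(s(4)) = t(6) = 4, t(s(5)) = t(3) = 7, t(s(6)) = t(8) = 5, t(s(7)) = t(1) = 3, t(s(8)) = t(7) = 6.
Hence st = [2 8 1 4 7 5 3 6].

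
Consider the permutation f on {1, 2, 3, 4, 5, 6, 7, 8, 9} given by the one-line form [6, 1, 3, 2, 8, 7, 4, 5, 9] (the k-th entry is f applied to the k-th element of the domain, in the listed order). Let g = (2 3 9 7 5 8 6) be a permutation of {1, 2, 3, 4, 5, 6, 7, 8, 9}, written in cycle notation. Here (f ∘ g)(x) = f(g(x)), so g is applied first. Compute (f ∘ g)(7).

8

(f ∘ g)(7) = f(g(7)). g(7) = 5, then f(5) = 8. So (f ∘ g)(7) = 8.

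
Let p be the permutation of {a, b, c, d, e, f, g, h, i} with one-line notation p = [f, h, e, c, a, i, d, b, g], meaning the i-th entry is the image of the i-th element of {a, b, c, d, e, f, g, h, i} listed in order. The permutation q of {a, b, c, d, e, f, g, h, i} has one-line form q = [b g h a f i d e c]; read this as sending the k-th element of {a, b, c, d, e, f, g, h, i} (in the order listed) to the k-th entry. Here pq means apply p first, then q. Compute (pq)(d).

h

First apply p: p(d) = c, then q(c) = h. Thus (pq)(d) = h.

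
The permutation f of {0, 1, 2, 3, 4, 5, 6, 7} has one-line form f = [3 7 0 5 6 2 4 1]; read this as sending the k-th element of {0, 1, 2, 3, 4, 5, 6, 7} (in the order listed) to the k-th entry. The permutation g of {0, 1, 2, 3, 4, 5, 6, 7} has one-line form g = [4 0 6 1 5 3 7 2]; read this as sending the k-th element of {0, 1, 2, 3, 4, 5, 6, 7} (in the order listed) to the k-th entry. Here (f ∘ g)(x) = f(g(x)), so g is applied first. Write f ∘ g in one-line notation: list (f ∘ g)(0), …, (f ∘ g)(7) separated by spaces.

Chase each element through g then f: 0 → 4 → 6; 1 → 0 → 3; 2 → 6 → 4; 3 → 1 → 7; 4 → 5 → 2; 5 → 3 → 5; 6 → 7 → 1; 7 → 2 → 0.
So f ∘ g in one-line form is 6 3 4 7 2 5 1 0.

6 3 4 7 2 5 1 0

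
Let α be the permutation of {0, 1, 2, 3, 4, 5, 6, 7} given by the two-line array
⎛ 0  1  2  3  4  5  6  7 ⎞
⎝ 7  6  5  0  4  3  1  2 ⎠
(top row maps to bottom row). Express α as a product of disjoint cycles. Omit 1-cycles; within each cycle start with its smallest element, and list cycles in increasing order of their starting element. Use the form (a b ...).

(0 7 2 5 3)(1 6)

Start at 0 and follow images: 0 → 7 → 2 → 5 → 3 → 0, giving the cycle (0 7 2 5 3).
Repeating from the next unused element and collecting all non-trivial cycles gives (0 7 2 5 3)(1 6).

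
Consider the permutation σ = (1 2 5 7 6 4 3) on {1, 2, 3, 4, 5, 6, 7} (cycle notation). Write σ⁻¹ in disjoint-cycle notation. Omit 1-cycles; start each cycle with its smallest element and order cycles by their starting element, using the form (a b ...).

(1 3 4 6 7 5 2)

Inverting a permutation written in cycle notation just reverses the order within every cycle.
After reversing and putting each cycle's least element first, σ⁻¹ = (1 3 4 6 7 5 2).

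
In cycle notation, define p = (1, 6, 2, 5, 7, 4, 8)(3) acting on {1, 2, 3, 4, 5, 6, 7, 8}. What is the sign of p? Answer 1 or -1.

The cycle lengths are 7, 1.
A cycle is odd iff its length is even; p has 0 even-length cycles, so sgn(p) = (−1)^0 and p is even.

1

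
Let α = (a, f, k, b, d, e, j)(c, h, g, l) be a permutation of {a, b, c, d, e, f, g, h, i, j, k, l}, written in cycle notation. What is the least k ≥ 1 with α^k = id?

The disjoint cycles have lengths 7, 4, 1.
The order of α is the least common multiple of its cycle lengths: lcm(7, 4) = 28.

28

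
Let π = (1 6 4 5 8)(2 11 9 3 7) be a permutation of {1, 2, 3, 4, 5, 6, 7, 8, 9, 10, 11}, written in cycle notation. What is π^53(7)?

9

7 lies in the 5-cycle (2 11 9 3 7).
On a 5-cycle, π^5 is the identity, so π^53 = π^3 there (53 ≡ 3 mod 5).
Advancing 3 steps from 7: 7 → 2 → 11 → 9.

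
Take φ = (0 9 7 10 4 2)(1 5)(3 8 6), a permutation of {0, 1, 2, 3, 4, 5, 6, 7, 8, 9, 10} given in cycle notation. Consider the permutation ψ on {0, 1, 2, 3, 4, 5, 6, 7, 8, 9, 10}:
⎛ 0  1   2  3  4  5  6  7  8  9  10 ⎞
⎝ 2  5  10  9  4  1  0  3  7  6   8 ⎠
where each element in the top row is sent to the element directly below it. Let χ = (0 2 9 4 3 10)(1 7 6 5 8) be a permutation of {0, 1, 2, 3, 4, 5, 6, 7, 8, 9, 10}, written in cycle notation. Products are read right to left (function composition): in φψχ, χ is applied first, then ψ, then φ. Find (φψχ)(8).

1

Apply the permutations in order: χ(8) = 1, then ψ(1) = 5, then φ(5) = 1. So (φψχ)(8) = 1.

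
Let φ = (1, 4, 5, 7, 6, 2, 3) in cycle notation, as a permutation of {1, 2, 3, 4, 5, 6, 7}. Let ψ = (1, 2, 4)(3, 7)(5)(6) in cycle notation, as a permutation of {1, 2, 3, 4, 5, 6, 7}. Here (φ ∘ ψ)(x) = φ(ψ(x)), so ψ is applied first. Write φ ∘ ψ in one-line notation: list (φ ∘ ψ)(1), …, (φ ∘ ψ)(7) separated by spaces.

Chase each element through ψ then φ: 1 → 2 → 3; 2 → 4 → 5; 3 → 7 → 6; 4 → 1 → 4; 5 → 5 → 7; 6 → 6 → 2; 7 → 3 → 1.
Collecting the images, φ ∘ ψ = [3 5 6 4 7 2 1].

3 5 6 4 7 2 1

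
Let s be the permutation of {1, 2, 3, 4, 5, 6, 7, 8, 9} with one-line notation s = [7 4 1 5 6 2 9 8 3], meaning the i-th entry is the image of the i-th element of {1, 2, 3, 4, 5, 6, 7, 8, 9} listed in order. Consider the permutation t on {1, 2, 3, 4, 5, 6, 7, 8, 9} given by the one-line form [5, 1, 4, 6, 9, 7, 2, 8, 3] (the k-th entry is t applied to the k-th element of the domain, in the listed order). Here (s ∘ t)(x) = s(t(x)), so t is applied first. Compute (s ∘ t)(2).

t(2) = 1, then s(1) = 7; composing gives (s ∘ t)(2) = 7.

7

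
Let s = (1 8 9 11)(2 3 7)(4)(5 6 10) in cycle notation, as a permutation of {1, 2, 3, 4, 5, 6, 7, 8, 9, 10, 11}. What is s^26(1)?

1 lies in the 4-cycle (1 8 9 11).
Since the cycle has length 4, s^26 acts on it the same as s^2 (26 mod 4 = 2).
Advancing 2 steps from 1: 1 → 8 → 9.

9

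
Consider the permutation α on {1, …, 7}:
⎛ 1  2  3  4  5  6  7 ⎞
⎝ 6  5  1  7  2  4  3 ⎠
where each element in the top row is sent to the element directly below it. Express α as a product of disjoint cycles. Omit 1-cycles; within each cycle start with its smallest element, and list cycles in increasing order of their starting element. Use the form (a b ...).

(1 6 4 7 3)(2 5)

Iterating α from 1 gives 1 → 6 → 4 → 7 → 3 → 1; that is the 5-cycle (1 6 4 7 3).
Continuing from each remaining unvisited element yields (1 6 4 7 3)(2 5).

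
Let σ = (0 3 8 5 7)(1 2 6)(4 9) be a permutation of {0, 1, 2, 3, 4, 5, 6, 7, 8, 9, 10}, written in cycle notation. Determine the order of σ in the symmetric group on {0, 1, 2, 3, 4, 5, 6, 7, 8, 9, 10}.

30

The disjoint cycles have lengths 5, 3, 2, 1.
The order of σ is the least common multiple of its cycle lengths: lcm(5, 3, 2) = 30.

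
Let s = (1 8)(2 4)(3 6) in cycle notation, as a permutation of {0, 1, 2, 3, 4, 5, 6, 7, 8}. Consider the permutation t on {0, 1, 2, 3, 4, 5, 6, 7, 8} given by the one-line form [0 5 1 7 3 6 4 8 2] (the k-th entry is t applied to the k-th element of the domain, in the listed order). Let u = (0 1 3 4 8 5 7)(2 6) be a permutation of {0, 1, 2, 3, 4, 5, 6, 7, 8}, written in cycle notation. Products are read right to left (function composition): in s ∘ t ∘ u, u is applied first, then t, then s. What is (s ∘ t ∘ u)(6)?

Apply the permutations in order: u(6) = 2, then t(2) = 1, then s(1) = 8. So (s ∘ t ∘ u)(6) = 8.

8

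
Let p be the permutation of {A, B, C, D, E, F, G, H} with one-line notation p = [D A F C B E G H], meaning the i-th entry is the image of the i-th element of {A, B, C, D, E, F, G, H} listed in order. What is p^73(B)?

A

Tracing B → A → … returns to B after 6 steps, so B lies in a 6-cycle (A D C F E B).
Since the cycle has length 6, p^73 acts on it the same as p^1 (73 mod 6 = 1).
Stepping 1 place around the cycle: B → A.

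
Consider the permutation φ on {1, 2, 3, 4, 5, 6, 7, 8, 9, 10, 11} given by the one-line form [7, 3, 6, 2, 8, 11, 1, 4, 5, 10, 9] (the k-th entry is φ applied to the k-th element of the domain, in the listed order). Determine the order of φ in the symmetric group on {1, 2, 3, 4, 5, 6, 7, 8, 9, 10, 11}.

8

The disjoint-cycle form of φ has cycle lengths 8, 2, 1.
The order is lcm(8, 2) = 8.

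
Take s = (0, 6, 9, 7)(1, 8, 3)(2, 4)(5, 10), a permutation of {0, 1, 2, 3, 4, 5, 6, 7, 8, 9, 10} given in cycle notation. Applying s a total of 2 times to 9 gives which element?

9 lies in the 4-cycle (0, 6, 9, 7).
Stepping 2 places around the cycle: 9 → 7 → 0.

0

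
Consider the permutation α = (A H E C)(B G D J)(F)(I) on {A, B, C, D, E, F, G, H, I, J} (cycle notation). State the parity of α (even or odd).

even

The cycle lengths are 4, 4, 1, 1.
A cycle is odd iff its length is even; α has 2 even-length cycles, so sgn(α) = (−1)^2 and α is even.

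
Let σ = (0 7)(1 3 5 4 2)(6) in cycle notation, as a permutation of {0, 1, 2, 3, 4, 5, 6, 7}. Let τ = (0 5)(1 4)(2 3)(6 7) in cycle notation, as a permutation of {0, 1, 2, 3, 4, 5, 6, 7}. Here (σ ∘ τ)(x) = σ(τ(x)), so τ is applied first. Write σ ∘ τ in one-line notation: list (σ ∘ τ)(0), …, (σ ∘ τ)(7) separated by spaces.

Chase each element through τ then σ: 0 → 5 → 4; 1 → 4 → 2; 2 → 3 → 5; 3 → 2 → 1; 4 → 1 → 3; 5 → 0 → 7; 6 → 7 → 0; 7 → 6 → 6.
Collecting the images, σ ∘ τ = [4 2 5 1 3 7 0 6].

4 2 5 1 3 7 0 6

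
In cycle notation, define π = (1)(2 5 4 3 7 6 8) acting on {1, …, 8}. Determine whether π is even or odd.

The cycle lengths are 7, 1.
A cycle is odd iff its length is even; π has 0 even-length cycles, so sgn(π) = (−1)^0 and π is even.

even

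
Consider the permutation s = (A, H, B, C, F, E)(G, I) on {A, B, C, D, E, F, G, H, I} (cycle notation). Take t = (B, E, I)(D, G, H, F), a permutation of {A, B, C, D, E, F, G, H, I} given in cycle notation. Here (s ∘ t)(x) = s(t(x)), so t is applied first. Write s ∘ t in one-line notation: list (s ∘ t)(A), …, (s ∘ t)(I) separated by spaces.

H A F I G D B E C

Chase each element through t then s: A → A → H; B → E → A; C → C → F; D → G → I; E → I → G; F → D → D; G → H → B; H → F → E; I → B → C.
Collecting the images, s ∘ t = [H A F I G D B E C].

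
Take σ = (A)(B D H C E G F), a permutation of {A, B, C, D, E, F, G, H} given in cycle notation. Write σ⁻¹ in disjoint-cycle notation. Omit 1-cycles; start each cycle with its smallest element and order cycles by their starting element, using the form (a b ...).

The inverse reverses each cycle.
Reversing each cycle of σ and rotating so the smallest element leads gives (B F G E C H D).

(B F G E C H D)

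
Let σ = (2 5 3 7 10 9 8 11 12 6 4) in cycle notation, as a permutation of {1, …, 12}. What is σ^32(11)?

11 lies in the 11-cycle (2 5 3 7 10 9 8 11 12 6 4).
On an 11-cycle, σ^11 is the identity, so σ^32 = σ^10 there (32 ≡ 10 mod 11).
Advancing 10 steps from 11: 11 → 12 → 6 → 4 → 2 → 5 → 3 → 7 → 10 → 9 → 8.

8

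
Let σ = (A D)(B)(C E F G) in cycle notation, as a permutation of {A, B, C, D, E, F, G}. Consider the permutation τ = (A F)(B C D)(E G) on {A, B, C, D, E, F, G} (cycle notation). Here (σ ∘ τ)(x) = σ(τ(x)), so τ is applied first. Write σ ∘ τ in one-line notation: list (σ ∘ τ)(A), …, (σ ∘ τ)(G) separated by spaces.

(σ ∘ τ)(x) = σ(τ(x)). Computing each image: σ(τ(A)) = σ(F) = G, σ(τ(B)) = σ(C) = E, σ(τ(C)) = σ(D) = A, σ(τ(D)) = σ(B) = B, σ(τ(E)) = σ(G) = C, σ(τ(F)) = σ(A) = D, σ(τ(G)) = σ(E) = F.
Hence σ ∘ τ = [G E A B C D F].

G E A B C D F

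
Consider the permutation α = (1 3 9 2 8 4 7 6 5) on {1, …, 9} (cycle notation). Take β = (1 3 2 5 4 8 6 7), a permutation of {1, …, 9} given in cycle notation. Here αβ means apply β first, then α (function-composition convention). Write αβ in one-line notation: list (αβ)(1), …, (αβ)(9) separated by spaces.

9 1 8 4 7 6 3 5 2

For each element, apply β then α: 1 → 3 → 9; 2 → 5 → 1; 3 → 2 → 8; 4 → 8 → 4; 5 → 4 → 7; 6 → 7 → 6; 7 → 1 → 3; 8 → 6 → 5; 9 → 9 → 2.
So αβ in one-line form is 9 1 8 4 7 6 3 5 2.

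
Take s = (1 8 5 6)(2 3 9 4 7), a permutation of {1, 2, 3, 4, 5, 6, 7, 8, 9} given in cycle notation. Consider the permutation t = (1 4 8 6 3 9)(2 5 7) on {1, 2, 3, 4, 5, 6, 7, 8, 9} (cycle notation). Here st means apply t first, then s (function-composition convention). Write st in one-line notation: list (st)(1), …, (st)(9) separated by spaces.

7 6 4 5 2 9 3 1 8

(st)(x) = s(t(x)). Computing each image: s(t(1)) = s(4) = 7, s(t(2)) = s(5) = 6, s(t(3)) = s(9) = 4, s(t(4)) = s(8) = 5, s(t(5)) = s(7) = 2, s(t(6)) = s(3) = 9, s(t(7)) = s(2) = 3, s(t(8)) = s(6) = 1, s(t(9)) = s(1) = 8.
Hence st = [7 6 4 5 2 9 3 1 8].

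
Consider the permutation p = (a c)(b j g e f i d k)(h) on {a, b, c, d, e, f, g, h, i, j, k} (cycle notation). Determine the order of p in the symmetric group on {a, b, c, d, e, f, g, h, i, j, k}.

8

The cycle type of p is (8, 2, 1).
Since disjoint cycles commute, ord(p) = lcm(8, 2) = 8.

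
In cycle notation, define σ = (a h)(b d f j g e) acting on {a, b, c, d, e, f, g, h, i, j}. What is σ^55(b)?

d

b lies in the 6-cycle (b d f j g e).
Since the cycle has length 6, σ^55 acts on it the same as σ^1 (55 mod 6 = 1).
Advancing 1 step from b: b → d.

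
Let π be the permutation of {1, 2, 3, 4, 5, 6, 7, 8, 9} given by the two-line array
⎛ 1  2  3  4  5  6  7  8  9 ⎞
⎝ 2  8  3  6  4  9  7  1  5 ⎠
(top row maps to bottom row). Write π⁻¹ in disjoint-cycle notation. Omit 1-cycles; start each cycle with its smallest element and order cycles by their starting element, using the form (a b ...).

(1 8 2)(4 5 9 6)

First write π in disjoint cycles: (1 2 8)(4 6 9 5).
The inverse reverses every cycle; in canonical form, π⁻¹ = (1 8 2)(4 5 9 6).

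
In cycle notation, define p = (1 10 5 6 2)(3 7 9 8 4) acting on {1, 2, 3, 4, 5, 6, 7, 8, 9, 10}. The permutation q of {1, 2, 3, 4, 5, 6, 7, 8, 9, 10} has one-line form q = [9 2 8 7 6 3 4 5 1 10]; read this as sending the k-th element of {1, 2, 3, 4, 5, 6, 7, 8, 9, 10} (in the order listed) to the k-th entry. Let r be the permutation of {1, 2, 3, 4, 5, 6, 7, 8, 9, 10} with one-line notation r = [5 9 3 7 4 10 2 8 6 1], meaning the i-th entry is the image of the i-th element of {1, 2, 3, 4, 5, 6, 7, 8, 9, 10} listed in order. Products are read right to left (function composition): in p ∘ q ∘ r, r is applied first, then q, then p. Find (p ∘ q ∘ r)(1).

(p ∘ q ∘ r)(1) = p(q(r(1))). r(1) = 5, then q(5) = 6, then p(6) = 2, so the result is 2.

2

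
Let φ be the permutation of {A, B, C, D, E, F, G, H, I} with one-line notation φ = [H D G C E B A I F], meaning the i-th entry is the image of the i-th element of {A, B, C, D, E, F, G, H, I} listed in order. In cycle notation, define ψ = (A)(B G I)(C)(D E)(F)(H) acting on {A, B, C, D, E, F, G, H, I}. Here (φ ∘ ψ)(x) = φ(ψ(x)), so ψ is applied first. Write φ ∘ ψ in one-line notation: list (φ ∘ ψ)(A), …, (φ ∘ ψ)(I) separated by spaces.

H A G E C B F I D

Chase each element through ψ then φ: A → A → H; B → G → A; C → C → G; D → E → E; E → D → C; F → F → B; G → I → F; H → H → I; I → B → D.
So φ ∘ ψ in one-line form is H A G E C B F I D.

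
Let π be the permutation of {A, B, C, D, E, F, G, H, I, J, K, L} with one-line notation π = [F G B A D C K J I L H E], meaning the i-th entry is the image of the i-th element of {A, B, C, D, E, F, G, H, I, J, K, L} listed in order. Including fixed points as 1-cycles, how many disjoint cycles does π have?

2

The cycle decomposition is (A F C B G K H J L E D)(I), which has 2 cycles (counting 1-cycles).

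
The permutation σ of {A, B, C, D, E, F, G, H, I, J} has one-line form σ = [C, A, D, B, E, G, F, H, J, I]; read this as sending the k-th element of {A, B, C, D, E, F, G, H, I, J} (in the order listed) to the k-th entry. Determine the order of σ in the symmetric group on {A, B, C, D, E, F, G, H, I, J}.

4

The disjoint-cycle form of σ has cycle lengths 4, 2, 2, 1, 1.
The order of σ is the least common multiple of its cycle lengths: lcm(4, 2, 2) = 4.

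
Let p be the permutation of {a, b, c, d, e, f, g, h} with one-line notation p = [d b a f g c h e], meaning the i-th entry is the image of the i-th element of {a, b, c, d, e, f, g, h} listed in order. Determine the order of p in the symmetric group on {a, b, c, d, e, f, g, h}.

12

Writing p as disjoint cycles, the cycle lengths are 4, 3, 1.
The order is lcm(4, 3) = 12.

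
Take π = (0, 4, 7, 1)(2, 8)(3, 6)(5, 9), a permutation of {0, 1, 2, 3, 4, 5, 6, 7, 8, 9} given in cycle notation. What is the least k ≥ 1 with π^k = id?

The disjoint cycles have lengths 4, 2, 2, 2.
Since disjoint cycles commute, ord(π) = lcm(4, 2, 2, 2) = 4.

4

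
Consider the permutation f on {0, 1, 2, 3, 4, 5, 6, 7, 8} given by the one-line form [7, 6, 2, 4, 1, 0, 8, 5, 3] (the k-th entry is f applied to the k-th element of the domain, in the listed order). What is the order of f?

15

Writing f as disjoint cycles, the cycle lengths are 5, 3, 1.
The order is lcm(5, 3) = 15.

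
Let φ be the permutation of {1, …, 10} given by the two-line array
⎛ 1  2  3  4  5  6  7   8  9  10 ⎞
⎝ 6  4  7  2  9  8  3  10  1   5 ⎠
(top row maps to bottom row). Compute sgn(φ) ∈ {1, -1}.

In disjoint-cycle form the cycle lengths are 6, 2, 2.
A cycle of length ℓ contributes ℓ−1 transpositions, so φ is a product of 5 + 1 + 1 = 7 transpositions — odd.

-1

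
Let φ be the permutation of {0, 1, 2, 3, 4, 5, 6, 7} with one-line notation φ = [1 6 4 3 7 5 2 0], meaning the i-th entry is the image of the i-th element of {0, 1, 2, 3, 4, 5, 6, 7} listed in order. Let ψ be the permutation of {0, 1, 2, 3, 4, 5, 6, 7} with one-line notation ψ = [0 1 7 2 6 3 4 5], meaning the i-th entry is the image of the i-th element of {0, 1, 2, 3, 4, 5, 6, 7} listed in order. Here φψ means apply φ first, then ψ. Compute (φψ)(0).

First apply φ: φ(0) = 1, then ψ(1) = 1. Thus (φψ)(0) = 1.

1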